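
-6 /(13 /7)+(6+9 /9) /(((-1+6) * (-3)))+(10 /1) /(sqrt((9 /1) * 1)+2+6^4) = -936071 /253695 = -3.69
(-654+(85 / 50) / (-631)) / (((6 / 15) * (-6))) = 4126757 / 15144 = 272.50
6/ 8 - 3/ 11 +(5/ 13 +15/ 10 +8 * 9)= 42535/ 572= 74.36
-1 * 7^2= -49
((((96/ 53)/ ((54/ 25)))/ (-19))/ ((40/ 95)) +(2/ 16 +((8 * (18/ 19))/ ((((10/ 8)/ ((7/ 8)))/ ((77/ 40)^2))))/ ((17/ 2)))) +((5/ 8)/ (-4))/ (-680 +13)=959118587219/ 411061428000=2.33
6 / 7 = 0.86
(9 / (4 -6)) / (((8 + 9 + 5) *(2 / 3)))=-0.31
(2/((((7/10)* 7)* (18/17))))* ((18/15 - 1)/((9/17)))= 578/3969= 0.15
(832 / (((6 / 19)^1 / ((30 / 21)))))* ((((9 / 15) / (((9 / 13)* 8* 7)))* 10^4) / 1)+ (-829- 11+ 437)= 256702277 / 441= 582091.33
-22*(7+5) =-264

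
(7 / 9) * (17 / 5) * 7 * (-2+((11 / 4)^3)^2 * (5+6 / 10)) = 1146826919 / 25600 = 44797.93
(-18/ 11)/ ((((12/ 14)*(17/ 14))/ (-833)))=14406/ 11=1309.64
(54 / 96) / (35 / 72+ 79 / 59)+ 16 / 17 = 329339 / 263602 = 1.25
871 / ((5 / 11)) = 9581 / 5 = 1916.20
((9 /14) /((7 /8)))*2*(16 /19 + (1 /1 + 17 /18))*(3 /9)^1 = 3812 /2793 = 1.36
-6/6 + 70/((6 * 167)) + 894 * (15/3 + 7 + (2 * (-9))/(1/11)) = -166284.93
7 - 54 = -47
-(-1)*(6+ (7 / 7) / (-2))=11 / 2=5.50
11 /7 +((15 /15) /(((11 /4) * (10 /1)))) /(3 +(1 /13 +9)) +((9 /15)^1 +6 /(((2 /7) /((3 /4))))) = 4333771 /241780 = 17.92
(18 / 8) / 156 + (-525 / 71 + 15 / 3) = -35147 / 14768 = -2.38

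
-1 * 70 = -70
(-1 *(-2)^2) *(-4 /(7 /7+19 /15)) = 120 /17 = 7.06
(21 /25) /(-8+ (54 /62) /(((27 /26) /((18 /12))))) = -651 /5225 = -0.12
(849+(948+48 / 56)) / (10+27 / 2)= 25170 / 329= 76.50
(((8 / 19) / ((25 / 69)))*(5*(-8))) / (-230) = 96 / 475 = 0.20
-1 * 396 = -396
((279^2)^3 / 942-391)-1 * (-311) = 157218614552987 / 314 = 500696224691.04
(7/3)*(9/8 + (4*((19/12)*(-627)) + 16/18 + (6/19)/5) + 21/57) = -190014391/20520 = -9259.96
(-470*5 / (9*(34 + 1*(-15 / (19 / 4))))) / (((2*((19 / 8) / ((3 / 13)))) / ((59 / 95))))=-55460 / 217113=-0.26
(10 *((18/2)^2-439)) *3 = -10740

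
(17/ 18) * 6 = 17/ 3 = 5.67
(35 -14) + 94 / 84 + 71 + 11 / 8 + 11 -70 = 5963 / 168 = 35.49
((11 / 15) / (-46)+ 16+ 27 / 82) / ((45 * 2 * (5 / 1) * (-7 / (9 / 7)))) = -115376 / 17327625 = -0.01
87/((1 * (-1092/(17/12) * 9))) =-0.01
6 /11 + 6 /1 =72 /11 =6.55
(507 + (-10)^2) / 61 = 607 / 61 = 9.95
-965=-965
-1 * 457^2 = -208849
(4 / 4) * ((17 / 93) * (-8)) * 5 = -680 / 93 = -7.31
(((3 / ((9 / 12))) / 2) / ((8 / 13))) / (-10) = -13 / 40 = -0.32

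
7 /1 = 7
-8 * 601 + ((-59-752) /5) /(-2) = -47269 /10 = -4726.90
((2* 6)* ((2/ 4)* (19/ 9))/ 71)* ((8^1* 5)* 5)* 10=76000/ 213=356.81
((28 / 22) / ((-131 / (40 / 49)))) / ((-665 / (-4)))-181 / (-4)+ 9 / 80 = 4868556039 / 107325680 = 45.36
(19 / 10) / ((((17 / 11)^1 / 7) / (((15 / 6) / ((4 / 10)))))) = 7315 / 136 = 53.79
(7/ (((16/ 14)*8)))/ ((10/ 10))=49/ 64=0.77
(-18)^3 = -5832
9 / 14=0.64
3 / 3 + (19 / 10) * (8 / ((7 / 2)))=5.34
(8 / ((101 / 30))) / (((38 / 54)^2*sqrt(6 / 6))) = 174960 / 36461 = 4.80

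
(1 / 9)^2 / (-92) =-1 / 7452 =-0.00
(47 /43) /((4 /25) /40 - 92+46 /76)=-111625 /9333279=-0.01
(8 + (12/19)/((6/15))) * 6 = 1092/19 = 57.47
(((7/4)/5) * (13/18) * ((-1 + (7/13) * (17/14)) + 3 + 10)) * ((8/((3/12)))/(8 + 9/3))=9.31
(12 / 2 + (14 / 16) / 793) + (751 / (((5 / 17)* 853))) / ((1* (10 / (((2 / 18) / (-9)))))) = 65720493151 / 10958149800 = 6.00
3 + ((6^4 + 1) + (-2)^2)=1304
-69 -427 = -496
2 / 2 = 1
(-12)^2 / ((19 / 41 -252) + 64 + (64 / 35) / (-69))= -14258160 / 18571559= -0.77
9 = 9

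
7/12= 0.58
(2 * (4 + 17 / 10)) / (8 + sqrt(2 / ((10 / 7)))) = 456 / 313 - 57 * sqrt(35) / 1565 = 1.24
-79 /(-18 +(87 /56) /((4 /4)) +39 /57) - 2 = 50514 /16771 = 3.01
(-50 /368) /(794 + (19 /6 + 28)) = -75 /455492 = -0.00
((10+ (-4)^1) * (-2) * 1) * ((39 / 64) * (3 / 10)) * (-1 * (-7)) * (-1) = 2457 / 160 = 15.36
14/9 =1.56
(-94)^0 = 1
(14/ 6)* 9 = 21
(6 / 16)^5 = 243 / 32768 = 0.01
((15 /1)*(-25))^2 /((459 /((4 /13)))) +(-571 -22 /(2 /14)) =-418175 /663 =-630.73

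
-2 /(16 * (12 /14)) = -7 /48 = -0.15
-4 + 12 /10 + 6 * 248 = 7426 /5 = 1485.20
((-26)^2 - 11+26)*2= 1382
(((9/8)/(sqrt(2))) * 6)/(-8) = -27 * sqrt(2)/64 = -0.60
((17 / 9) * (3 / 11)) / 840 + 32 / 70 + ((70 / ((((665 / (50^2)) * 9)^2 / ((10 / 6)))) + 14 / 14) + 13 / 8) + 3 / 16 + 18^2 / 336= 13288234961 / 540373680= 24.59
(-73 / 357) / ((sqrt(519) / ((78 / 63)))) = -1898 * sqrt(519) / 3890943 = -0.01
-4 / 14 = -2 / 7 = -0.29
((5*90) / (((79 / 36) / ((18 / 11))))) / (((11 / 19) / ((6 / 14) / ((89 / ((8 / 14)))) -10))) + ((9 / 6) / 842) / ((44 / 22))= -813541484725203 / 140401139032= -5794.41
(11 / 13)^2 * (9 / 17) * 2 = 0.76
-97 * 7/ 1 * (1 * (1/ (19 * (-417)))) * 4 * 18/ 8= 2037/ 2641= 0.77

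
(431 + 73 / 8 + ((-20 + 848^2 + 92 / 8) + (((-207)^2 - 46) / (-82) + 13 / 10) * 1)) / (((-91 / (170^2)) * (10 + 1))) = -1703921598165 / 82082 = -20758772.91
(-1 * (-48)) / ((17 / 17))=48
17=17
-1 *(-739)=739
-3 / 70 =-0.04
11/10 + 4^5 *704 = 7208971/10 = 720897.10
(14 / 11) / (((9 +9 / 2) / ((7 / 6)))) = 98 / 891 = 0.11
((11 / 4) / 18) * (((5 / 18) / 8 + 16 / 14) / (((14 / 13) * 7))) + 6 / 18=0.36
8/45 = 0.18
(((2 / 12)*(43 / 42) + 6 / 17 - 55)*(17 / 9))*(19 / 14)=-4434163 / 31752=-139.65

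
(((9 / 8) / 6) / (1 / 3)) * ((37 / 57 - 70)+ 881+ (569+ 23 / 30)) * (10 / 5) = 2362221 / 1520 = 1554.09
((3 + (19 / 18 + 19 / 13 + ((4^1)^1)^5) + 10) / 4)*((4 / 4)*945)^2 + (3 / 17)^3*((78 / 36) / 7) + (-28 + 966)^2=232958532.22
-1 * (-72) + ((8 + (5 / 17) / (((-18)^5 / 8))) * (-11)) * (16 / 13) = -473808956 / 13049829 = -36.31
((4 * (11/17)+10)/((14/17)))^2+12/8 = 23045/98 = 235.15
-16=-16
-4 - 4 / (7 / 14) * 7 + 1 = -59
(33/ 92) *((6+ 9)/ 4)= 495/ 368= 1.35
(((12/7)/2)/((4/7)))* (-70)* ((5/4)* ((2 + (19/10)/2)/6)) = -2065/32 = -64.53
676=676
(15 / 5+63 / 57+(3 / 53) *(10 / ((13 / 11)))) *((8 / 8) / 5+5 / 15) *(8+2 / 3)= 106688 / 5035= 21.19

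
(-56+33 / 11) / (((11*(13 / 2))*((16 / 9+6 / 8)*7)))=-0.04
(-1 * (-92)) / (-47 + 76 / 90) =-4140 / 2077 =-1.99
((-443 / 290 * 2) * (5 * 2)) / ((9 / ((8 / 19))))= -7088 / 4959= -1.43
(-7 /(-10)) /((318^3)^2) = 7 /10341004328346240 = 0.00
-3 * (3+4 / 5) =-57 / 5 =-11.40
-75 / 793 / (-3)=25 / 793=0.03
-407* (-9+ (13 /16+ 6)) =14245 /16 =890.31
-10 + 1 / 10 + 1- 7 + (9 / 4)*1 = -273 / 20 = -13.65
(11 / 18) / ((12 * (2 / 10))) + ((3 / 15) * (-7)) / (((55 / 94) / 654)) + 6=-92580187 / 59400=-1558.59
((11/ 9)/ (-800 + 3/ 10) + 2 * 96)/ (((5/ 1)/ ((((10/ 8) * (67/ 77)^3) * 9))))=188916157849/ 663798982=284.60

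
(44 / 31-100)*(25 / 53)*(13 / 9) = -993200 / 14787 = -67.17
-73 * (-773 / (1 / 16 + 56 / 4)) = 902864 / 225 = 4012.73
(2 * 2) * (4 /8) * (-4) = -8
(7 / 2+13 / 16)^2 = 4761 / 256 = 18.60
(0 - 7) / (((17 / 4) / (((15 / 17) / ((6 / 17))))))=-70 / 17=-4.12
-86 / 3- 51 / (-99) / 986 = -18289 / 638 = -28.67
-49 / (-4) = 49 / 4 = 12.25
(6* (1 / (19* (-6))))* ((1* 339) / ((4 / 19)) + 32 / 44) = -70883 / 836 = -84.79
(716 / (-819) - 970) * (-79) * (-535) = -41033999.62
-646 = -646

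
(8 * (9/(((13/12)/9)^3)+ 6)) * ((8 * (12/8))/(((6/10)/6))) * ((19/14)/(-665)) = -10121.93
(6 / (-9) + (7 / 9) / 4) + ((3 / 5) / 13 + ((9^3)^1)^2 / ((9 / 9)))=1243570943 / 2340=531440.57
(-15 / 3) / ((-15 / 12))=4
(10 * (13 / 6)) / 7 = 65 / 21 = 3.10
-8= -8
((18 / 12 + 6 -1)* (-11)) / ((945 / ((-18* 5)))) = 6.81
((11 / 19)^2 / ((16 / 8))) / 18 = 121 / 12996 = 0.01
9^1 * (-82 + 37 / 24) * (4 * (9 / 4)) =-52137 / 8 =-6517.12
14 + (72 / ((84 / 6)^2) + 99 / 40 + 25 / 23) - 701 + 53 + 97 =-533.07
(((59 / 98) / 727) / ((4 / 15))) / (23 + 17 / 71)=4189 / 31348240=0.00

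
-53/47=-1.13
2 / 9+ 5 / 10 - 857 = -15413 / 18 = -856.28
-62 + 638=576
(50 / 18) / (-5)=-5 / 9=-0.56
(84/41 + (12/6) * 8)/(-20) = -37/41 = -0.90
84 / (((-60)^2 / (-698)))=-2443 / 150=-16.29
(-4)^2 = 16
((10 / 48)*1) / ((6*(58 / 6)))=5 / 1392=0.00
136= 136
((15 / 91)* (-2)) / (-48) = 5 / 728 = 0.01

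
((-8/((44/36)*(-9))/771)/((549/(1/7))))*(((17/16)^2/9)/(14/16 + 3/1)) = 289/36373211028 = 0.00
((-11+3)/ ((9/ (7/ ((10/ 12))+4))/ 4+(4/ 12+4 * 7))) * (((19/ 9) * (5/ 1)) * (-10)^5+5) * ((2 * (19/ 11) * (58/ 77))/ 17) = 8308159045376/ 183284871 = 45329.21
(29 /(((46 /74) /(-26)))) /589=-27898 /13547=-2.06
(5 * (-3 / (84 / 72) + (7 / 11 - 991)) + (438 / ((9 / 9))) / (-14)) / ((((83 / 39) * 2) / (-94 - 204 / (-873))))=9746865193 / 88561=110058.21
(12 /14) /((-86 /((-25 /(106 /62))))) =2325 /15953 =0.15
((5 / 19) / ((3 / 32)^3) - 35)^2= 80869.83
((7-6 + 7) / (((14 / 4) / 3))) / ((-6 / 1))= -1.14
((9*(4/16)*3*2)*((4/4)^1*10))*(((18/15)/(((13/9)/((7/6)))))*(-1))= -1701/13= -130.85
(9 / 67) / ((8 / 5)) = 45 / 536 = 0.08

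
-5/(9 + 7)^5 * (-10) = 25/524288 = 0.00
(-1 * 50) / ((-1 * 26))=25 / 13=1.92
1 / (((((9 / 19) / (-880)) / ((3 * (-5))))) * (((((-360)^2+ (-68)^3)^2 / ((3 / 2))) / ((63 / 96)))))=5775 / 7192182784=0.00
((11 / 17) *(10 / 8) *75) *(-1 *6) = -12375 / 34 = -363.97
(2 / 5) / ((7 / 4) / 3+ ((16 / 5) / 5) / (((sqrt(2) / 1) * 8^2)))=42000 / 61241 - 360 * sqrt(2) / 61241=0.68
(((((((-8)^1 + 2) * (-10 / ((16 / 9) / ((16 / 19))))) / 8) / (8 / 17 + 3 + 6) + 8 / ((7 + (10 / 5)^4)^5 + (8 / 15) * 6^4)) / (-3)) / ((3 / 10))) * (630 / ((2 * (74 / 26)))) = -24006193953625 / 520402029899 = -46.13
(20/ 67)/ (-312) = -5/ 5226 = -0.00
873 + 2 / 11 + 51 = 10166 / 11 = 924.18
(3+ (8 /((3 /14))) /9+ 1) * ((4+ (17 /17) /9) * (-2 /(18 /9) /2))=-4070 /243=-16.75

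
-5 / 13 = -0.38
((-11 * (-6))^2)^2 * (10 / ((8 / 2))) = 47436840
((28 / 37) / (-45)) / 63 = -4 / 14985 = -0.00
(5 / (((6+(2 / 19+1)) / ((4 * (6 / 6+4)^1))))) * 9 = 380 / 3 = 126.67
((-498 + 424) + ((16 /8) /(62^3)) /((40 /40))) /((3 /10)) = -44090675 /178746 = -246.67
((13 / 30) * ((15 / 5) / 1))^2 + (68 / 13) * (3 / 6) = 5597 / 1300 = 4.31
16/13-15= -13.77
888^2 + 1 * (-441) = 788103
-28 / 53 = -0.53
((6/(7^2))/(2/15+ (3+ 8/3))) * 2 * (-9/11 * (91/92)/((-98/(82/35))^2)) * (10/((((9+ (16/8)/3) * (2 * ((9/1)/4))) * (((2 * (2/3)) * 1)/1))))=-0.00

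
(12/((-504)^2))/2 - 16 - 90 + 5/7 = -4457375/42336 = -105.29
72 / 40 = 9 / 5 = 1.80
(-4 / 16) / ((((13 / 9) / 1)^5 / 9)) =-0.36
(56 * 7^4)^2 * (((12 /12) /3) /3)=18078415936 /9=2008712881.78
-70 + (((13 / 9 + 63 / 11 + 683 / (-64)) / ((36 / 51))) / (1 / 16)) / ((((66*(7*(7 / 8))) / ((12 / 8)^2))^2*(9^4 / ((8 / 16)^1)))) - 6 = -152976626576945 / 2012850344736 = -76.00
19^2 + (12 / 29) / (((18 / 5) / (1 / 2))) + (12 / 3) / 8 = 62911 / 174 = 361.56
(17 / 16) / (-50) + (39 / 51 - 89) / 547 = -1358083 / 7439200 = -0.18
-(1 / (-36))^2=-1 / 1296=-0.00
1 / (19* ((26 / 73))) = 73 / 494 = 0.15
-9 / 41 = -0.22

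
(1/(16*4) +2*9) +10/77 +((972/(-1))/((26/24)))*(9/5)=-1596.87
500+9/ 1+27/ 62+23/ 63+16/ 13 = 25949149/ 50778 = 511.03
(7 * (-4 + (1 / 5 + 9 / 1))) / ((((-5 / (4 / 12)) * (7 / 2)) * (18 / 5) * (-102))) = 0.00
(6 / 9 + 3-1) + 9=35 / 3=11.67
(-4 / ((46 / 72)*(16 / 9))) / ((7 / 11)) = -891 / 161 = -5.53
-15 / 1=-15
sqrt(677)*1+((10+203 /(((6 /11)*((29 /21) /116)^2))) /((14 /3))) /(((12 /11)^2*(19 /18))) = sqrt(677)+476622267 /1064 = 447979.28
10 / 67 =0.15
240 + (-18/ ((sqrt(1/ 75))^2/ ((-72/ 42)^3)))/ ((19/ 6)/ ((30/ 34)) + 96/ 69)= 5677532880/ 3535987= 1605.64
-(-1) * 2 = 2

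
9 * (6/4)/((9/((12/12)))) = 3/2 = 1.50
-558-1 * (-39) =-519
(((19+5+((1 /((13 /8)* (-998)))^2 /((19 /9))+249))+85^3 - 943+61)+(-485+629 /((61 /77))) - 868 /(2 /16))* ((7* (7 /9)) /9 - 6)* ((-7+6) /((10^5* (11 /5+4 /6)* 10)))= 170193357428960063 /149011523487450000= 1.14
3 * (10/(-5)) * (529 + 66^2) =-29310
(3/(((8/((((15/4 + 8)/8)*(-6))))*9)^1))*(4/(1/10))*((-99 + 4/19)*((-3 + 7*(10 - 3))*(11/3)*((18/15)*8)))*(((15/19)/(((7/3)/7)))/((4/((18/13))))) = 9039359835/4693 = 1926136.76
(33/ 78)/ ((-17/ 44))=-242/ 221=-1.10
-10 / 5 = -2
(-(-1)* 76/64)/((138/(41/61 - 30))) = -0.25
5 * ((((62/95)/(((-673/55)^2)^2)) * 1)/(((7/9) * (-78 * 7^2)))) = -851008125/17380062353032561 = -0.00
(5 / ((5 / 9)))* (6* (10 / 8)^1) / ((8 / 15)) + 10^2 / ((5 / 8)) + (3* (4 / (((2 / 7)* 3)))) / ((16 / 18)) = 302.31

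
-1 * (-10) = 10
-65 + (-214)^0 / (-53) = -3446 / 53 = -65.02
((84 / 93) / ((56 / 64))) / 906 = 16 / 14043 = 0.00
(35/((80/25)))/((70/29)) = 4.53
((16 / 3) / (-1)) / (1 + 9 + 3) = -16 / 39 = -0.41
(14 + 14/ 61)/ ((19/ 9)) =7812/ 1159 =6.74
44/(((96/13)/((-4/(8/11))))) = -1573/48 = -32.77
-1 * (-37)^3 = 50653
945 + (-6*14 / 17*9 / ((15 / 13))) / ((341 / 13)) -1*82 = 24971467 / 28985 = 861.53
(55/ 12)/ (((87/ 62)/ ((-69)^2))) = 901945/ 58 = 15550.78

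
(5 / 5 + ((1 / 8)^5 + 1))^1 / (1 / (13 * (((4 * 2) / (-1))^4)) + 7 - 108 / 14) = -5963867 / 2129864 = -2.80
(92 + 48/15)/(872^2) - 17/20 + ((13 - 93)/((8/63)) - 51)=-681.85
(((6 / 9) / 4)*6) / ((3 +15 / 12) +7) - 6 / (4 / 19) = -2557 / 90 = -28.41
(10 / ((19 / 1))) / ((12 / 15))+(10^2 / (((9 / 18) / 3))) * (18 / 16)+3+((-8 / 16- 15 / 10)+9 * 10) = 29133 / 38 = 766.66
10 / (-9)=-10 / 9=-1.11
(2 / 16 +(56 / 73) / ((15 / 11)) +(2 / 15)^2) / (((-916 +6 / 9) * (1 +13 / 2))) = -92681 / 902061000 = -0.00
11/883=0.01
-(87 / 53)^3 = -4.42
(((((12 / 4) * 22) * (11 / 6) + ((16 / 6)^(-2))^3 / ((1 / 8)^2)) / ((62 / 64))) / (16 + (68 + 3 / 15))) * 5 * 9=66.85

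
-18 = -18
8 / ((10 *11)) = 0.07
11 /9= 1.22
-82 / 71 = -1.15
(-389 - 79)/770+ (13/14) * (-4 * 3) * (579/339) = -854412/43505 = -19.64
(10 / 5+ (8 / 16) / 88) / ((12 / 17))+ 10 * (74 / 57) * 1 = 634979 / 40128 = 15.82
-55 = -55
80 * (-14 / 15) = -224 / 3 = -74.67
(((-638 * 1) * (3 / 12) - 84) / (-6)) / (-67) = -487 / 804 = -0.61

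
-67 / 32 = -2.09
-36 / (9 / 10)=-40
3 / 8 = 0.38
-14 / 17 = -0.82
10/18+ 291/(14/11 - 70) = -103/28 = -3.68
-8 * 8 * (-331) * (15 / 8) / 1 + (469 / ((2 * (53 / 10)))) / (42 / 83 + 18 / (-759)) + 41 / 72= 64111826411 / 1610352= 39812.31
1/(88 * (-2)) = -0.01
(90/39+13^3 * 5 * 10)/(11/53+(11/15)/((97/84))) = 36708796400/281567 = 130373.22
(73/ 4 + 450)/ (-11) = -1873/ 44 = -42.57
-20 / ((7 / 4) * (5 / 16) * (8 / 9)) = -288 / 7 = -41.14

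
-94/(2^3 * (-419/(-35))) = -1645/1676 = -0.98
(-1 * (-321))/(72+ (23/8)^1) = 2568/599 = 4.29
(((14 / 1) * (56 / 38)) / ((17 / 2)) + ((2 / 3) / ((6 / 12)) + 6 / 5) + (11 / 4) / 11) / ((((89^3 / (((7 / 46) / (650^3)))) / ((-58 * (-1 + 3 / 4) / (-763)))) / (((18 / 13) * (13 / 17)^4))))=-0.00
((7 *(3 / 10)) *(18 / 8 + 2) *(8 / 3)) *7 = 833 / 5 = 166.60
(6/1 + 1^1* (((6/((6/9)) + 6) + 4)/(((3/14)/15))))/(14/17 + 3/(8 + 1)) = 68136/59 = 1154.85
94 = 94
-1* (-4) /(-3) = -4 /3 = -1.33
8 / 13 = 0.62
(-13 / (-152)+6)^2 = 855625 / 23104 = 37.03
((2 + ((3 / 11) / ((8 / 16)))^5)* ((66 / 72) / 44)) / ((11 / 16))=329878 / 5314683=0.06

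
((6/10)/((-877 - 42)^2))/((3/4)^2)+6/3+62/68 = 1254173629/430726110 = 2.91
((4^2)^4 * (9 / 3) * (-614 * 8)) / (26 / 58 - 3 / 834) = -2595261251584 / 1195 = -2171766737.73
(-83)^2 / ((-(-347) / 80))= 551120 / 347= 1588.24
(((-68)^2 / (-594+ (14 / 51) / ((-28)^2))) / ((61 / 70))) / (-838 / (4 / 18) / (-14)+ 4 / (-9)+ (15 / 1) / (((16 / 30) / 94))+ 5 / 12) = -14559773760 / 4747960553083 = -0.00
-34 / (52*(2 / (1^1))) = -17 / 52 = -0.33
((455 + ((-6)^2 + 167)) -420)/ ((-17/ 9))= -126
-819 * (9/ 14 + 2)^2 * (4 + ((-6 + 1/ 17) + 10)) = -21943701/ 476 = -46100.21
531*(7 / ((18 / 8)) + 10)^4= 11438788784 / 729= 15691068.29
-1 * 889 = -889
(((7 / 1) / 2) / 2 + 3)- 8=-13 / 4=-3.25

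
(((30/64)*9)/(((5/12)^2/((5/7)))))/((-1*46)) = -243/644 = -0.38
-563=-563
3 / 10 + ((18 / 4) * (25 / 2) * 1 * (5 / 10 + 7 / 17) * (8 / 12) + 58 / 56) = 42277 / 1190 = 35.53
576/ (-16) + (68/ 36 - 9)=-388/ 9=-43.11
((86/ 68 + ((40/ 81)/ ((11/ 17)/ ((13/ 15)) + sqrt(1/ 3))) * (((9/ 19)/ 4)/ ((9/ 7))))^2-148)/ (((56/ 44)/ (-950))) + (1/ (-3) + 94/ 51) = 534006363444125 * sqrt(3)/ 3733092280539 + 1410707451295799176729/ 12946364028909252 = 109213.30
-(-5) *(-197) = -985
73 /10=7.30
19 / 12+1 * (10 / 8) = 17 / 6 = 2.83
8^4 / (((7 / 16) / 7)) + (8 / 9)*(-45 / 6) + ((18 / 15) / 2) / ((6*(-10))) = 19658797 / 300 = 65529.32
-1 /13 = -0.08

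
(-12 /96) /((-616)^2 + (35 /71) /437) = -31027 /94187050776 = -0.00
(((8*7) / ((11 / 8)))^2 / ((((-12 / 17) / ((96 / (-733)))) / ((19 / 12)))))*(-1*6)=-259309568 / 88693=-2923.68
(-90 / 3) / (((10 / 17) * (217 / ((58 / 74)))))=-1479 / 8029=-0.18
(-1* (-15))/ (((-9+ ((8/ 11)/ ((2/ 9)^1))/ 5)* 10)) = -55/ 306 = -0.18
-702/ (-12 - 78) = 39/ 5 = 7.80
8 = 8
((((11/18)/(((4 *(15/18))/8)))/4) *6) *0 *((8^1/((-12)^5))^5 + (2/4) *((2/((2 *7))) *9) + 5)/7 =0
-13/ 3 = -4.33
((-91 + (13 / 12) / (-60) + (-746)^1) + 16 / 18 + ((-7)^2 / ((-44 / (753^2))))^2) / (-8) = -1447349235340753 / 29040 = -49839849701.82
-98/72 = -49/36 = -1.36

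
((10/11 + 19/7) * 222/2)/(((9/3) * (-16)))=-10323/1232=-8.38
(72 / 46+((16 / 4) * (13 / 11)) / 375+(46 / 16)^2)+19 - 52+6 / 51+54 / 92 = -2317579877 / 103224000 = -22.45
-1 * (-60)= 60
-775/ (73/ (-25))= 19375/ 73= 265.41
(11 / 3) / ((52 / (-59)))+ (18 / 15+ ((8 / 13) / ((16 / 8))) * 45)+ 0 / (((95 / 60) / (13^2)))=8491 / 780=10.89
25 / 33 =0.76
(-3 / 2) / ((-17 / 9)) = 27 / 34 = 0.79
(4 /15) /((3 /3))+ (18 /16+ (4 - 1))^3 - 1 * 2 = 525743 /7680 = 68.46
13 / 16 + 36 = 36.81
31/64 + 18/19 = 1741/1216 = 1.43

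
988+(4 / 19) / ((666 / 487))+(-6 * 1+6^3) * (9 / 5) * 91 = 35386.15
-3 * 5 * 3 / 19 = -45 / 19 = -2.37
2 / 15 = 0.13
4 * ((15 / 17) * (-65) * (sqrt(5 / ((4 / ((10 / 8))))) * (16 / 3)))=-26000 / 17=-1529.41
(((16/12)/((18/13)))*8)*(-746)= -155168/27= -5746.96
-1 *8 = -8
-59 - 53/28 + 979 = 25707/28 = 918.11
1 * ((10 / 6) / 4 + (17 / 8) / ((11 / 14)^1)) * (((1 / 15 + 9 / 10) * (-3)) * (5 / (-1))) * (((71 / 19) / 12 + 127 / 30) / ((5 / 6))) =468959 / 1900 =246.82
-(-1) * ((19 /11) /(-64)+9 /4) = 1565 /704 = 2.22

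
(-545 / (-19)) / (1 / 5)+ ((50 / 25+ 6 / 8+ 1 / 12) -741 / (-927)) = 147.05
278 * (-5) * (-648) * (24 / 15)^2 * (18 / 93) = 69175296 / 155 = 446292.23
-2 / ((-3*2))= 1 / 3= 0.33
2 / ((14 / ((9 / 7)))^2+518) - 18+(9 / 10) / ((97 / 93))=-428478993 / 25007570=-17.13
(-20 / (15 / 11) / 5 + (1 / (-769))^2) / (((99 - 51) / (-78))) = 338258297 / 70963320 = 4.77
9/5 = 1.80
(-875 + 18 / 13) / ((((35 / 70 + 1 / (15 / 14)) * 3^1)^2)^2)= -113570000 / 44444413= -2.56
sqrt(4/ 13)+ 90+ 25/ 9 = 2 * sqrt(13)/ 13+ 835/ 9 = 93.33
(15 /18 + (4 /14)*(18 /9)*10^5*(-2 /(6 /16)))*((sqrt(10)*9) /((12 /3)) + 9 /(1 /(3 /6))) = -38399895*sqrt(10) /56-38399895 /28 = -3539837.86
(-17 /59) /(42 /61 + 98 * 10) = -1037 /3529498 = -0.00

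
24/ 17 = 1.41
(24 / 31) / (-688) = -3 / 2666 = -0.00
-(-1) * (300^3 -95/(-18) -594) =485989403/18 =26999411.28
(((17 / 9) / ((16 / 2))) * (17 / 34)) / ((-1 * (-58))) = 17 / 8352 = 0.00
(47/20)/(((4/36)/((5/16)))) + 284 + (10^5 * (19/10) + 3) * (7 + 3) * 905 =110049756199/64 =1719527440.61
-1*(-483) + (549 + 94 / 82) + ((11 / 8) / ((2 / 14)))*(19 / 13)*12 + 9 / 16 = 10255061 / 8528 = 1202.52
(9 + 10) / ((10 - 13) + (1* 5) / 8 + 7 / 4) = -152 / 5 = -30.40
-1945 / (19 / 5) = -9725 / 19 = -511.84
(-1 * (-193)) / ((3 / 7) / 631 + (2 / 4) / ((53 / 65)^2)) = 4789238258 / 18678679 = 256.40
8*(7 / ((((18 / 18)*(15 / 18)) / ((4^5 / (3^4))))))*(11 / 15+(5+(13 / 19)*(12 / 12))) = 209764352 / 38475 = 5451.96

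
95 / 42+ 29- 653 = -26113 / 42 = -621.74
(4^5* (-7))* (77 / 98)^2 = -30976 / 7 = -4425.14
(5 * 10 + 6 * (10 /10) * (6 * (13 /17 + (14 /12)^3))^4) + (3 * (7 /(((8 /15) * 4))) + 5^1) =5571499419391141 /23380534656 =238296.49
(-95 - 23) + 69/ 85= -9961/ 85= -117.19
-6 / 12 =-1 / 2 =-0.50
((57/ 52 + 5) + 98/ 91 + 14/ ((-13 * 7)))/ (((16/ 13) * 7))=365/ 448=0.81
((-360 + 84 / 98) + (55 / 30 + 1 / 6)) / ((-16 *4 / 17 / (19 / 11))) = 201875 / 1232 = 163.86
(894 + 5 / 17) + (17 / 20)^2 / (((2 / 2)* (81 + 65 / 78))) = 1492949339 / 1669400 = 894.30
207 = 207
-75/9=-25/3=-8.33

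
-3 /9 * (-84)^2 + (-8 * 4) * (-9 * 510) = 144528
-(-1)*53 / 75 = 53 / 75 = 0.71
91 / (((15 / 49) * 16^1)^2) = 218491 / 57600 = 3.79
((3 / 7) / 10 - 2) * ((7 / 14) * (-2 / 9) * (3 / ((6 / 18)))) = 137 / 70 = 1.96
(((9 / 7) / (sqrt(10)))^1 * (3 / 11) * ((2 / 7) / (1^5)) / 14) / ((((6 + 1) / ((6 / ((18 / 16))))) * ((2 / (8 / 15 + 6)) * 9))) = 8 * sqrt(10) / 40425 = 0.00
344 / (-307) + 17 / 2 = 4531 / 614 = 7.38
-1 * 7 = -7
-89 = -89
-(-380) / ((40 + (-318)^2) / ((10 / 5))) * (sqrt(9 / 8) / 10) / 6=19 * sqrt(2) / 202328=0.00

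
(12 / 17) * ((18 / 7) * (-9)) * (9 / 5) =-17496 / 595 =-29.41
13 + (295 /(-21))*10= -2677 /21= -127.48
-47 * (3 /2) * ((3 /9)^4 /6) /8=-47 /2592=-0.02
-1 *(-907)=907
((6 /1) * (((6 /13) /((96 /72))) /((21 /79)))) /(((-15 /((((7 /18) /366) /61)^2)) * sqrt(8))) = -553 * sqrt(2) /13996483750080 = -0.00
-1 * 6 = -6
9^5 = 59049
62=62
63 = 63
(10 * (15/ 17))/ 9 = 0.98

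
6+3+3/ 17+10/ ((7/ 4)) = 1772/ 119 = 14.89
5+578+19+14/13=7840/13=603.08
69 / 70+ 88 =6229 / 70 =88.99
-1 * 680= -680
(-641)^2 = 410881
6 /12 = 1 /2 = 0.50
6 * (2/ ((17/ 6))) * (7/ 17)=504/ 289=1.74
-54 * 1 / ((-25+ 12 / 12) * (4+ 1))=9 / 20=0.45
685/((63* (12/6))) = 685/126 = 5.44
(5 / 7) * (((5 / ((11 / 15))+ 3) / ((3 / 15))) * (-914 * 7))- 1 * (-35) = -2467415 / 11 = -224310.45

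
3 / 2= 1.50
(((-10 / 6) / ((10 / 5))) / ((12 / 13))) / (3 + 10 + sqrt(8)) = -845 / 11592 + 65*sqrt(2) / 5796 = -0.06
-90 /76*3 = -135 /38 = -3.55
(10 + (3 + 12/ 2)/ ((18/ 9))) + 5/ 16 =237/ 16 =14.81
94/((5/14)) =1316/5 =263.20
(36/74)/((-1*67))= -18/2479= -0.01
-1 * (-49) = 49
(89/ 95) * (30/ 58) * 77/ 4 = 20559/ 2204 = 9.33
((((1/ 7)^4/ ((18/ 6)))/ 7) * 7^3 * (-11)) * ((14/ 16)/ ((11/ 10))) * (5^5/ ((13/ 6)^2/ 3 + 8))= -140625/ 7231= -19.45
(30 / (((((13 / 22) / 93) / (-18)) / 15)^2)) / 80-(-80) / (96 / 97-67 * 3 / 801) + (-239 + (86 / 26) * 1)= 2189540811736774 / 3233477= 677147482.95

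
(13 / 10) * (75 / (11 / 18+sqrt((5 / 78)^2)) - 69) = 21606 / 395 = 54.70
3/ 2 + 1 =5/ 2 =2.50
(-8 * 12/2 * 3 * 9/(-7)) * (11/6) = 2376/7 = 339.43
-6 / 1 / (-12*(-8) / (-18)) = 9 / 8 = 1.12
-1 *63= -63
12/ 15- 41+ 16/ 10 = -193/ 5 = -38.60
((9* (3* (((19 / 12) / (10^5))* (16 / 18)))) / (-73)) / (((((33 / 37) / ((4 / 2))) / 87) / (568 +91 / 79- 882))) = 100772941 / 317185000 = 0.32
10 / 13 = 0.77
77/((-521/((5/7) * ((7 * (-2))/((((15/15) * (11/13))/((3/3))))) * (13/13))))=910/521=1.75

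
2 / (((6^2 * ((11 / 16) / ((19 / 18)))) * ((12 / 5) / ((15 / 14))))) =475 / 12474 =0.04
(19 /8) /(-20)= -19 /160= -0.12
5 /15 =1 /3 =0.33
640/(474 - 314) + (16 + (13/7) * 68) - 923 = -5437/7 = -776.71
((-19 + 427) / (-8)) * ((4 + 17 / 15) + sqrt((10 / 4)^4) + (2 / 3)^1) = -12291 / 20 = -614.55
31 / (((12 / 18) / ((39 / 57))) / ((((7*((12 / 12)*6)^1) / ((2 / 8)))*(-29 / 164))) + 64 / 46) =16934463 / 742115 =22.82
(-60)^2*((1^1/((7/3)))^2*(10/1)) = 324000/49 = 6612.24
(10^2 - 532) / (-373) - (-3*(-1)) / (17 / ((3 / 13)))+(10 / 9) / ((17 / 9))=140605 / 82433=1.71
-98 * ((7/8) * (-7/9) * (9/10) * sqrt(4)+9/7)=-119/20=-5.95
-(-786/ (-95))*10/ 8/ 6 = -131/ 76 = -1.72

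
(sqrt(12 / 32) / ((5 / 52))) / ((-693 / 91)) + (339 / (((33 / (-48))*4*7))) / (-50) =678 / 1925 - 169*sqrt(6) / 495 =-0.48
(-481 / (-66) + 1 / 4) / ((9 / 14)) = 6965 / 594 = 11.73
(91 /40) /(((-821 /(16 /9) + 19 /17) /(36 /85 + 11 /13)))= -19642 /3132725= -0.01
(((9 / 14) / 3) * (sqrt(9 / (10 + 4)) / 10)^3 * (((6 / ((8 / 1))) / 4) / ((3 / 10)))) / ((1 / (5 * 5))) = 81 * sqrt(14) / 175616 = 0.00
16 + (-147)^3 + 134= -3176373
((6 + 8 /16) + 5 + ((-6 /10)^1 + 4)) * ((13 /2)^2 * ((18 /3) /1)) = 75543 /20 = 3777.15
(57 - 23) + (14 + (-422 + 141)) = -233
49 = 49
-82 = -82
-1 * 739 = -739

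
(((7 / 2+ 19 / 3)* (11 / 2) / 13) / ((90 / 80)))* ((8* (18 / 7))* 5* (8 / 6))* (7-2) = 2535.78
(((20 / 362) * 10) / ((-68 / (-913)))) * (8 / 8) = 22825 / 3077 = 7.42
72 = 72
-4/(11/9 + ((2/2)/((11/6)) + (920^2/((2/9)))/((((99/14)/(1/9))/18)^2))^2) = -4743684/110084201972336695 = -0.00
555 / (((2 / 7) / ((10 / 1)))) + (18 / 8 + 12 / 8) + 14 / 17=19429.57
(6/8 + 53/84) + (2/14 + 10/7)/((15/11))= 38/15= 2.53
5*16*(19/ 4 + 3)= 620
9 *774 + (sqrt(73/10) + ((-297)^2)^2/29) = sqrt(730)/10 + 7781029695/29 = 268311371.49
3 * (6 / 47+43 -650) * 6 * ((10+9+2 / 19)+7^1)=-254653344 / 893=-285166.12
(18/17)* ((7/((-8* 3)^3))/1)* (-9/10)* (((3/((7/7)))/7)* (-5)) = -9/8704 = -0.00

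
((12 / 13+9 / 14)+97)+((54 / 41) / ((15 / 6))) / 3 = 3684047 / 37310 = 98.74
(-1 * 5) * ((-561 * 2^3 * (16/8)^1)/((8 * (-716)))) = -2805/358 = -7.84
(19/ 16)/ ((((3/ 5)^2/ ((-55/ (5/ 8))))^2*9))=5747500/ 729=7884.09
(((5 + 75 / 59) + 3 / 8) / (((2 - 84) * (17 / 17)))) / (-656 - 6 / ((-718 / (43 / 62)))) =34911673 / 282560854888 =0.00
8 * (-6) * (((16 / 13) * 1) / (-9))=256 / 39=6.56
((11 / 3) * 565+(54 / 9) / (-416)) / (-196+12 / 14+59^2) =9048977 / 14352624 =0.63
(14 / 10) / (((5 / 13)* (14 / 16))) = 104 / 25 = 4.16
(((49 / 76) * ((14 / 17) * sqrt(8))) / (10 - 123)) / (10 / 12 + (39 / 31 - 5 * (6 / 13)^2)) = -10781862 * sqrt(2) / 1177494239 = -0.01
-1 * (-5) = 5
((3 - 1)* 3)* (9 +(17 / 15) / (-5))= 1316 / 25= 52.64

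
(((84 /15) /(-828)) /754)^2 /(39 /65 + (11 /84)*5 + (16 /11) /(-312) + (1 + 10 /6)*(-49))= -3773 /6068816287708005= -0.00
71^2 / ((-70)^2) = 1.03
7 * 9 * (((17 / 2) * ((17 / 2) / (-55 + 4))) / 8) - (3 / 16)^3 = -45723 / 4096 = -11.16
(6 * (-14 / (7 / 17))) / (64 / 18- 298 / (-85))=-78030 / 2701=-28.89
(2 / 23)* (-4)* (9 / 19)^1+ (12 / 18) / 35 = -6686 / 45885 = -0.15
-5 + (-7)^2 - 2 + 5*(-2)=32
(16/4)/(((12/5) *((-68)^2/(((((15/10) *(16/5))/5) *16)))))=0.01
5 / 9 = 0.56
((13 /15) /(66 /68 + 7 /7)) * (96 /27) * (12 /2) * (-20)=-113152 /603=-187.65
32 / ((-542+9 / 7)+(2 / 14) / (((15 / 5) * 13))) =-4368 / 73807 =-0.06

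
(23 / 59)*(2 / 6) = 23 / 177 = 0.13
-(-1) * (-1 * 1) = -1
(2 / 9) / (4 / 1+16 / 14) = 0.04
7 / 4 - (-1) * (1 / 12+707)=4253 / 6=708.83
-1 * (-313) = 313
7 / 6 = 1.17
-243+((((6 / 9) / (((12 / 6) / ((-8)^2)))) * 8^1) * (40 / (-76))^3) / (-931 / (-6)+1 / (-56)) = -8694434381 / 35755967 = -243.16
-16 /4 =-4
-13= -13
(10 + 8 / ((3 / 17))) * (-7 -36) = -7138 / 3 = -2379.33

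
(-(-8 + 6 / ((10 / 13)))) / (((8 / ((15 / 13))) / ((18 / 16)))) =27 / 832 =0.03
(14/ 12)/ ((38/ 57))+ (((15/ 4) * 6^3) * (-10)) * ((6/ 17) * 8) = -1555081/ 68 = -22868.84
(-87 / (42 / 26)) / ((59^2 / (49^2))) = -129311 / 3481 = -37.15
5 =5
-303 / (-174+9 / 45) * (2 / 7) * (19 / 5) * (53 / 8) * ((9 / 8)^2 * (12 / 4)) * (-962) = -35663457843 / 778624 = -45803.18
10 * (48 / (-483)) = -160 / 161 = -0.99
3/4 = 0.75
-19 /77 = -0.25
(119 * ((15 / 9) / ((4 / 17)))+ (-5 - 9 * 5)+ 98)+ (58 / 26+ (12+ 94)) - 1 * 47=148535 / 156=952.15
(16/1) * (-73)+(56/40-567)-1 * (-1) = -8663/5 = -1732.60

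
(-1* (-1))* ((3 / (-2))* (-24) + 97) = 133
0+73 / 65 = 73 / 65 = 1.12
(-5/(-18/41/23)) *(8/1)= 18860/9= 2095.56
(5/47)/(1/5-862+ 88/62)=-775/6267873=-0.00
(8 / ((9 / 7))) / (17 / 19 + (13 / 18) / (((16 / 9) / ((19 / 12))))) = 19456 / 4809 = 4.05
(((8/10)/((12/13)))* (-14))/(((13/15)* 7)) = -2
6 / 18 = 0.33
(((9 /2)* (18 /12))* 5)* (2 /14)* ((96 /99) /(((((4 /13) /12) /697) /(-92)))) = -900300960 /77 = -11692220.26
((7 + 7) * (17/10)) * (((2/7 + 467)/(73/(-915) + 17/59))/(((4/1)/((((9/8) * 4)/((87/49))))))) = 33821.01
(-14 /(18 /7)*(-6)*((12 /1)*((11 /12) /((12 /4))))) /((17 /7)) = 7546 /153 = 49.32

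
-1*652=-652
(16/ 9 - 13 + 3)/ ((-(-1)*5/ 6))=-148/ 15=-9.87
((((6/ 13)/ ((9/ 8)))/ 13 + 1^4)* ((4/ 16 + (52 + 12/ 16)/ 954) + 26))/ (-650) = -52499263/ 1257562800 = -0.04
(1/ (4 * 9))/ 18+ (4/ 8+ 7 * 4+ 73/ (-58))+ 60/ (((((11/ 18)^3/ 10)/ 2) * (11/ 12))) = 1585662638909/ 275133672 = 5763.24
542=542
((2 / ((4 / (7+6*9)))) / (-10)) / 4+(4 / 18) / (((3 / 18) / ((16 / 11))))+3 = 11027 / 2640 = 4.18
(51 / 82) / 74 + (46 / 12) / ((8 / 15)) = 174659 / 24272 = 7.20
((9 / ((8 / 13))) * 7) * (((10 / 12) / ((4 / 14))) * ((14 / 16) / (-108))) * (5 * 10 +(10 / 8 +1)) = -4659655 / 36864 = -126.40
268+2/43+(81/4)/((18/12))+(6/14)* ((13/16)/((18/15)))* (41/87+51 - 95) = 32192401/119712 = 268.92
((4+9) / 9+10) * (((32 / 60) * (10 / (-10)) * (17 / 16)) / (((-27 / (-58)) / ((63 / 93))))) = -355453 / 37665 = -9.44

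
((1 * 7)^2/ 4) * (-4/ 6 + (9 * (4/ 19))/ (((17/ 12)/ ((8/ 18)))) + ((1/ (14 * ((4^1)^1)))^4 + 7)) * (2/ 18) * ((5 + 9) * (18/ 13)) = 5078382509/ 27783168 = 182.79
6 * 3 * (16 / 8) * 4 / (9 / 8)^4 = 65536 / 729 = 89.90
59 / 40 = 1.48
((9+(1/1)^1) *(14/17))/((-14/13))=-130/17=-7.65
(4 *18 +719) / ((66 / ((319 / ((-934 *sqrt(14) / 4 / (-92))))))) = 150742 *sqrt(14) / 1401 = 402.59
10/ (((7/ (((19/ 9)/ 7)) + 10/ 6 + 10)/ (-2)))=-285/ 497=-0.57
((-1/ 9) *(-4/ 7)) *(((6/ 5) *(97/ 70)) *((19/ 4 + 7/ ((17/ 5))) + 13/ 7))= 5335/ 5831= 0.91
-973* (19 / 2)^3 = -6673807 / 8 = -834225.88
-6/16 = -0.38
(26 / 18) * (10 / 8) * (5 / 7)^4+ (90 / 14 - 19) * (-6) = 6560369 / 86436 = 75.90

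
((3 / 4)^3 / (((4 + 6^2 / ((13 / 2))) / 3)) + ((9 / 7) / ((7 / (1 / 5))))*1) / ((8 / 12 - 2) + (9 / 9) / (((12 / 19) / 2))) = 988227 / 10693760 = 0.09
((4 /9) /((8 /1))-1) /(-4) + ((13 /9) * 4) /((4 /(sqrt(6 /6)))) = 121 /72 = 1.68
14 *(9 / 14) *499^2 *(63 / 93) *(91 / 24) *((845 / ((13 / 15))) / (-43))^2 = 1357038798058125 / 458552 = 2959400020.19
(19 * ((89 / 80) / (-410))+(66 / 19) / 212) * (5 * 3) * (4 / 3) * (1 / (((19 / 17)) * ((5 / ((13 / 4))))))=-256721777 / 627562400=-0.41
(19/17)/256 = 19/4352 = 0.00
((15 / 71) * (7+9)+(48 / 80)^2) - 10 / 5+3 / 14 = 48571 / 24850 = 1.95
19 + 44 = 63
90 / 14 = 45 / 7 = 6.43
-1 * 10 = -10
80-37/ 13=1003/ 13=77.15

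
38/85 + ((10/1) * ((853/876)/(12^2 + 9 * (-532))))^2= 157224604414117/351683156600640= 0.45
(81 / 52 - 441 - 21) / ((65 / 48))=-287316 / 845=-340.02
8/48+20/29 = 149/174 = 0.86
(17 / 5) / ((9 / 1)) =17 / 45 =0.38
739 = 739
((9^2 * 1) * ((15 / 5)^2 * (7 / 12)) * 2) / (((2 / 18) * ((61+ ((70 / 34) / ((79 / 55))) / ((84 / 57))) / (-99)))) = -4070877426 / 332917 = -12227.90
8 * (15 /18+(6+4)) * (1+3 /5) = 416 /3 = 138.67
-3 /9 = -1 /3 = -0.33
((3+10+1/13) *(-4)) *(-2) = 1360/13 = 104.62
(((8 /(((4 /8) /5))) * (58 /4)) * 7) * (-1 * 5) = -40600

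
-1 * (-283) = 283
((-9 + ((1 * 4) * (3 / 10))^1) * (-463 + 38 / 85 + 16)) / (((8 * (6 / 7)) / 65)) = 44903131 / 1360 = 33017.01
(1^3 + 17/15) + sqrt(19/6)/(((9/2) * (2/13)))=32/15 + 13 * sqrt(114)/54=4.70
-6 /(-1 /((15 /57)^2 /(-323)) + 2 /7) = -1050 /816271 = -0.00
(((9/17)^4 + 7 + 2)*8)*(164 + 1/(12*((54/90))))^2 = 1470848337125/751689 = 1956724.57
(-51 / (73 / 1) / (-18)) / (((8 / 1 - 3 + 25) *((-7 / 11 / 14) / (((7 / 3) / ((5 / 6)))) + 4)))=1309 / 4030695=0.00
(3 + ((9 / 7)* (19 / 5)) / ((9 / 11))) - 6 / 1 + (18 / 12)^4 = 4499 / 560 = 8.03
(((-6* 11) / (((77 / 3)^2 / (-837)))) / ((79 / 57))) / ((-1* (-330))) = 429381 / 2341955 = 0.18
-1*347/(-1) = 347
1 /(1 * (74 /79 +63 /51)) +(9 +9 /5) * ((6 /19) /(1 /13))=12413989 /277115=44.80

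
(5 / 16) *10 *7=175 / 8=21.88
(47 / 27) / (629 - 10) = 47 / 16713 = 0.00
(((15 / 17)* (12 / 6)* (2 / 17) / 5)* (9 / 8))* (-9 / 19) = -243 / 10982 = -0.02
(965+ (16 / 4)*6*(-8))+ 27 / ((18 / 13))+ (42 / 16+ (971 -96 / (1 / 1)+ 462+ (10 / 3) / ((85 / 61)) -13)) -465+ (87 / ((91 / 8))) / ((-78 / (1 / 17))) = 799538413 / 482664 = 1656.51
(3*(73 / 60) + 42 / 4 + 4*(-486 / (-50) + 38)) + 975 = 1180.03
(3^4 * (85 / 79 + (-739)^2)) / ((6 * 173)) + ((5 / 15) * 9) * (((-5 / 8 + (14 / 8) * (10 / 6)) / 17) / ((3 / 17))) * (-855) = 4445283327 / 109336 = 40657.09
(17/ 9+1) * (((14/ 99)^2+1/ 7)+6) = 10993190/ 617463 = 17.80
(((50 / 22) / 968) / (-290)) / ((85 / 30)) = -15 / 5249464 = -0.00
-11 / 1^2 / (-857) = 11 / 857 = 0.01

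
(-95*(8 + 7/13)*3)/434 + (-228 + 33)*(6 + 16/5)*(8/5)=-2876.01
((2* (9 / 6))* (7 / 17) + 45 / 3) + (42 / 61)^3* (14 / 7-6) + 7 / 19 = 1121577407 / 73314863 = 15.30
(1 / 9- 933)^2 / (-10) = -35246408 / 405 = -87028.17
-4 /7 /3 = -4 /21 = -0.19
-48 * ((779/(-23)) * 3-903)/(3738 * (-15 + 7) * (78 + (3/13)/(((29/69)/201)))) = -2903654/339181759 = -0.01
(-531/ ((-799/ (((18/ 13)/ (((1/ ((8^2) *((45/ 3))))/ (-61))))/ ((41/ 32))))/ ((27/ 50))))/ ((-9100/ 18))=217617767424/ 4844237125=44.92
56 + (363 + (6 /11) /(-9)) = 13825 /33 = 418.94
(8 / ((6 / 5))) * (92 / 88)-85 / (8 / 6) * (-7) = 59825 / 132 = 453.22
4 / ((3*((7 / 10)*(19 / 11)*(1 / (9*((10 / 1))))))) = 13200 / 133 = 99.25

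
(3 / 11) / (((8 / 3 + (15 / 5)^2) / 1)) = 9 / 385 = 0.02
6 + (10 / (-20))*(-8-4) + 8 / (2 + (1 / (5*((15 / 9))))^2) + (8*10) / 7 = 27.40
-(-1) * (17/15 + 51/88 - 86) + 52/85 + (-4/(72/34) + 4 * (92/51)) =-1054885/13464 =-78.35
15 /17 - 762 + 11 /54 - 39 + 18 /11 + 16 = -7899439 /10098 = -782.28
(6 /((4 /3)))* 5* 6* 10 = 1350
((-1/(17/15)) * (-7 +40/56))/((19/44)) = 29040/2261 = 12.84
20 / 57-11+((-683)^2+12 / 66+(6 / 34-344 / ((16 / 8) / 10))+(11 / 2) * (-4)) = 4953628583 / 10659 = 464736.71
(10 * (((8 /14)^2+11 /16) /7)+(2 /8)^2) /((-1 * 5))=-8293 /27440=-0.30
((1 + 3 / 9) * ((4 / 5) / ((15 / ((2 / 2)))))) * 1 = 0.07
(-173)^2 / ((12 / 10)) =149645 / 6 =24940.83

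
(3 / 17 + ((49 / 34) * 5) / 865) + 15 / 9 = 32671 / 17646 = 1.85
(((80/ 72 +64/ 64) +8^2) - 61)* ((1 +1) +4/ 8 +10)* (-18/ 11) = -1150/ 11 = -104.55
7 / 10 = 0.70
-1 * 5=-5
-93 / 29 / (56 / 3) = -279 / 1624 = -0.17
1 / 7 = 0.14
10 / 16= 5 / 8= 0.62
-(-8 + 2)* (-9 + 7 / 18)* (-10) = 1550 / 3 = 516.67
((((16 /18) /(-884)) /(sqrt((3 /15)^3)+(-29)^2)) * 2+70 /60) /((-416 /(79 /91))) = -8103633253559 /3328445959046208 - 395 * sqrt(5) /1664222979523104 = -0.00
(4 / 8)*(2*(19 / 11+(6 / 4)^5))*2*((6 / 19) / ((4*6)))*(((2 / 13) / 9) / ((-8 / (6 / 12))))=-0.00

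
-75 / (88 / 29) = -2175 / 88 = -24.72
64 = 64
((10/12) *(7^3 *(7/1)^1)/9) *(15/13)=60025/234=256.52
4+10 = 14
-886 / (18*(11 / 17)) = -7531 / 99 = -76.07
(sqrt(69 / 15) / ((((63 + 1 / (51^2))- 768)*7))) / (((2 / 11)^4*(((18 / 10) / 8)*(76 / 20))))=-21156245*sqrt(115) / 487765264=-0.47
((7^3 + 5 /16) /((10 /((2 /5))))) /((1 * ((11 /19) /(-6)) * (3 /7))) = -730569 /2200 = -332.08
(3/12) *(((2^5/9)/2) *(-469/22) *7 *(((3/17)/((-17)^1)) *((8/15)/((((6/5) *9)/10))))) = 262640/772497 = 0.34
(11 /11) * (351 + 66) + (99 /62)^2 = 1612749 /3844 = 419.55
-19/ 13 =-1.46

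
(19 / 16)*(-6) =-57 / 8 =-7.12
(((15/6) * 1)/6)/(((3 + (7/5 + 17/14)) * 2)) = 0.04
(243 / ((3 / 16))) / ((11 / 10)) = 12960 / 11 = 1178.18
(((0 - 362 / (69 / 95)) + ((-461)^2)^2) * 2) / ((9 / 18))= 12465588284156 / 69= 180660699770.38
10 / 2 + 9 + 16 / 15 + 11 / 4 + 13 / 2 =1459 / 60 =24.32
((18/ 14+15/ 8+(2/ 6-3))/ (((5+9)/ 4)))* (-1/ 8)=-83/ 4704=-0.02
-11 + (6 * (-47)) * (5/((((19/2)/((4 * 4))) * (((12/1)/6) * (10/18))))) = -40817/19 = -2148.26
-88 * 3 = -264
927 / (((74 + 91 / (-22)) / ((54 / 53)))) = 1101276 / 81461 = 13.52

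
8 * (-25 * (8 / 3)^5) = -6553600 / 243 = -26969.55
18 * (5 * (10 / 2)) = 450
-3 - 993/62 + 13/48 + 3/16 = -13807/744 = -18.56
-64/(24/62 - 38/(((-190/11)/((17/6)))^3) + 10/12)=-77352192000/1677761293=-46.10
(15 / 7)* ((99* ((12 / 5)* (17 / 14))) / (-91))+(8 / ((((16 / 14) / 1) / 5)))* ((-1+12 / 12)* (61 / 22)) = -30294 / 4459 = -6.79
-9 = -9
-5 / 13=-0.38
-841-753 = -1594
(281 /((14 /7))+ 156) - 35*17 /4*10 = -1191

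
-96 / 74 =-48 / 37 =-1.30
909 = 909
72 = 72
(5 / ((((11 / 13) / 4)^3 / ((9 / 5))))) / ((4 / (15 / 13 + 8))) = 2895984 / 1331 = 2175.80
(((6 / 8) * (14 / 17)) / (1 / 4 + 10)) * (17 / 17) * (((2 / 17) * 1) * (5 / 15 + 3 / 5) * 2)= 784 / 59245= 0.01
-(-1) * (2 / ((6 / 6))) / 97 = 2 / 97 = 0.02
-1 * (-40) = 40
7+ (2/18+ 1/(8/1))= 521/72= 7.24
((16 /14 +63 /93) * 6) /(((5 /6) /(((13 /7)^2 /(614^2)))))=120159 /1002149617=0.00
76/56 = 19/14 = 1.36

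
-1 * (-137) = 137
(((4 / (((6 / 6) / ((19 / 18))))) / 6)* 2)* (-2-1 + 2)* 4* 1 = -152 / 27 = -5.63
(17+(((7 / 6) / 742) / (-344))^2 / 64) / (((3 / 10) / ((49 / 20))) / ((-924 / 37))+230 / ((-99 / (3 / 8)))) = -196492879477411517 / 10126496118226944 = -19.40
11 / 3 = 3.67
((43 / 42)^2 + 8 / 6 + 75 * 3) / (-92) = -401101 / 162288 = -2.47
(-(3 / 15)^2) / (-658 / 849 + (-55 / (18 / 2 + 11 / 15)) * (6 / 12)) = 247908 / 22314025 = 0.01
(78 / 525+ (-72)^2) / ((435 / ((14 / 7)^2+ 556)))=14515616 / 2175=6673.85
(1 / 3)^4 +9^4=531442 / 81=6561.01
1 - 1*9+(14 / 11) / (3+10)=-1130 / 143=-7.90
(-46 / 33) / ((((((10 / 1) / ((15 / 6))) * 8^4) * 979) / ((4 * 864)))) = -207 / 689216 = -0.00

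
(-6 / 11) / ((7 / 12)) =-0.94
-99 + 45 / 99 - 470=-6254 / 11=-568.55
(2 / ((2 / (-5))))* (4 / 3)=-20 / 3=-6.67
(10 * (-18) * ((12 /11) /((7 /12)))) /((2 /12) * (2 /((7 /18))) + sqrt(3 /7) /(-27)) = -37791360 /96151 - 233280 * sqrt(21) /96151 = -404.16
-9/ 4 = -2.25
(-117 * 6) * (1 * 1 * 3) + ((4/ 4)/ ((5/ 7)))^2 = -52601/ 25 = -2104.04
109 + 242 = 351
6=6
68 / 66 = 34 / 33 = 1.03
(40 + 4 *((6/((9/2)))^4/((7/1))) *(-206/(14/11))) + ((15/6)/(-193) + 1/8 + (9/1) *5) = -1269758251/6128136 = -207.20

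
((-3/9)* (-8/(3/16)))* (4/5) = 512/45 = 11.38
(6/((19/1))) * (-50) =-15.79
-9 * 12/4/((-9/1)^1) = 3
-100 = -100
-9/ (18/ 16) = -8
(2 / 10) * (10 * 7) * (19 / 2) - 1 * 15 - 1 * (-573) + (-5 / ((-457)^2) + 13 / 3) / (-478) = 103472252992 / 149744733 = 690.99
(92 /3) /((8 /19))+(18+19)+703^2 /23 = 2980411 /138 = 21597.18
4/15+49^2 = 36019/15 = 2401.27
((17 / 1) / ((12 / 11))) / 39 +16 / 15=1.47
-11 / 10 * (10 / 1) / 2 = -11 / 2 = -5.50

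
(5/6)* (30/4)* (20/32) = 125/32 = 3.91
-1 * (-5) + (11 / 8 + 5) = 91 / 8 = 11.38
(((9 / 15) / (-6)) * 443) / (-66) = 0.67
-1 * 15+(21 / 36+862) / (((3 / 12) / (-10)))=-34518.33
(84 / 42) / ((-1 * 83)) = -2 / 83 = -0.02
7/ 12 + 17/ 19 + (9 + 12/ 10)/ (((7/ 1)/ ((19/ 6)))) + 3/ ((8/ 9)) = 151099/ 15960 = 9.47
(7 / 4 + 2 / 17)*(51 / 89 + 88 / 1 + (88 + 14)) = 2154047 / 6052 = 355.92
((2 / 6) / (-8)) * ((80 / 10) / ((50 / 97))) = -97 / 150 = -0.65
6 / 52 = 3 / 26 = 0.12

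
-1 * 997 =-997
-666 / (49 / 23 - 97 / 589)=-338.80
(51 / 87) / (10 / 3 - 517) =-51 / 44689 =-0.00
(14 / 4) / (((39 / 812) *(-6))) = -1421 / 117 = -12.15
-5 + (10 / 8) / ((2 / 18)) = 6.25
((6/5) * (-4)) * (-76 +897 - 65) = -18144/5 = -3628.80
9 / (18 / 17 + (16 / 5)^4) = 0.08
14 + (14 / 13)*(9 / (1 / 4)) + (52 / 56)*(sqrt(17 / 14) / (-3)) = 686 / 13- 13*sqrt(238) / 588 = 52.43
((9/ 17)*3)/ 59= 27/ 1003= 0.03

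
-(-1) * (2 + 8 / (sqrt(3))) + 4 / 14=16 / 7 + 8 * sqrt(3) / 3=6.90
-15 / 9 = -5 / 3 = -1.67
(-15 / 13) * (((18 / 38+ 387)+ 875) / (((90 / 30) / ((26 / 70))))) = -23987 / 133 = -180.35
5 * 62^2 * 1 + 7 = 19227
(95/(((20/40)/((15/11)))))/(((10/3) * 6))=285/22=12.95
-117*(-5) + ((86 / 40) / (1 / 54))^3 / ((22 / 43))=67305130083 / 22000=3059324.09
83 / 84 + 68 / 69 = 1271 / 644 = 1.97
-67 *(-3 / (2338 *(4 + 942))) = 201 / 2211748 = 0.00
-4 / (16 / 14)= -7 / 2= -3.50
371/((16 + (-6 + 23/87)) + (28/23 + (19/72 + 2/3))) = 17816904/596089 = 29.89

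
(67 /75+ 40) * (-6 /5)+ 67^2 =554991 /125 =4439.93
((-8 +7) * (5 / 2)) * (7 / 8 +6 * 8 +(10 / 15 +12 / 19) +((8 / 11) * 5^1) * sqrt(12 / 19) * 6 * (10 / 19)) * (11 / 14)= -1258345 / 12768- 6000 * sqrt(57) / 2527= -116.48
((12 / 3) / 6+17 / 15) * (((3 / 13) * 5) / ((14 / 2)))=27 / 91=0.30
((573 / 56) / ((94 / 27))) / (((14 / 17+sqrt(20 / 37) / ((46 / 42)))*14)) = 5147836011 / 6776494592 -308507211*sqrt(185) / 6776494592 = 0.14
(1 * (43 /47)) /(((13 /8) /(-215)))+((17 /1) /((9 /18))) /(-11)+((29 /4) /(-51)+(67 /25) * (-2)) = -4443701381 /34277100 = -129.64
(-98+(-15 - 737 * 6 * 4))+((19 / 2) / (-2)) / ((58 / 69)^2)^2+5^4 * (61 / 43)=-32941283988769 / 1946437312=-16923.89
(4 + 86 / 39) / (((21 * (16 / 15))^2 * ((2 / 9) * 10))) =1815 / 326144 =0.01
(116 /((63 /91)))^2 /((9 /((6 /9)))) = 4548128 /2187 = 2079.62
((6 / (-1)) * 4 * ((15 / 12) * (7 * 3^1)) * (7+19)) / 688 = -4095 / 172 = -23.81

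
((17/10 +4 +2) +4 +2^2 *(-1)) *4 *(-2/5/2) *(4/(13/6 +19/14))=-6468/925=-6.99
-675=-675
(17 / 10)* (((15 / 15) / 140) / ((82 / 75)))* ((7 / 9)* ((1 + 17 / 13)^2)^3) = 258187500 / 197899169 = 1.30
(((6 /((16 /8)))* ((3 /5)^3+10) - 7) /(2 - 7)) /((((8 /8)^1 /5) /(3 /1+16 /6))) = -50252 /375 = -134.01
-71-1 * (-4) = -67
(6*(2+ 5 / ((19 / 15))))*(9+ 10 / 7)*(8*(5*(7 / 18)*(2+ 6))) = 2639680 / 57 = 46310.18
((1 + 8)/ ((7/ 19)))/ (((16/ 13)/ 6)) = 6669/ 56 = 119.09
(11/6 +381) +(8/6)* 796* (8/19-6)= -210455/38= -5538.29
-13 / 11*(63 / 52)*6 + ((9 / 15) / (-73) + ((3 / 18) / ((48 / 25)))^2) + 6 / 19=-52364179283 / 6327383040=-8.28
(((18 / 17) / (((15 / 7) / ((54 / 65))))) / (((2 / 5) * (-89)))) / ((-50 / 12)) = 6804 / 2458625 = 0.00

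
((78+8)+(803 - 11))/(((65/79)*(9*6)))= 34681/1755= 19.76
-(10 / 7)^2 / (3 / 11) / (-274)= 550 / 20139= 0.03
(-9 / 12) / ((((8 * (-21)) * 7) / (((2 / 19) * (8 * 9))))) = 9 / 1862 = 0.00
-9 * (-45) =405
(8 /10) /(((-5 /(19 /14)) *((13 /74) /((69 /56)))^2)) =-123838371 /11593400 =-10.68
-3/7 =-0.43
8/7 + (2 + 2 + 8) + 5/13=1231/91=13.53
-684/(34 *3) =-114/17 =-6.71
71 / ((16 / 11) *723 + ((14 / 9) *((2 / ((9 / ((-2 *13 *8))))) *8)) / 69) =4365009 / 64141040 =0.07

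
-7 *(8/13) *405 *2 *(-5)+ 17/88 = 19958621/1144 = 17446.35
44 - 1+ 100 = 143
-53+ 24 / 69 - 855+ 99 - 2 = -18645 / 23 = -810.65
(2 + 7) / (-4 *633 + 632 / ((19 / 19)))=-9 / 1900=-0.00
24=24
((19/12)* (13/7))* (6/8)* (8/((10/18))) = 2223/70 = 31.76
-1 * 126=-126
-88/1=-88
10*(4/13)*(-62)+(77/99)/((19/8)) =-423352/2223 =-190.44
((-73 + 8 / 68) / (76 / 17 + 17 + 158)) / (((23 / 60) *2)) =-4130 / 7797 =-0.53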